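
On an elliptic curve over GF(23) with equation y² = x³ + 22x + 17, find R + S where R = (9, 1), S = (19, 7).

(11, 7)

(9, 1) + (19, 7). λ = (7 - 1)/(19 - 9) ≡ 6/10 mod 23. 10⁻¹ ≡ 7 (mod 23) since 10·7 = 70 ≡ 1, so λ ≡ 19.
  x = λ² - 9 - 19 = 361 - 28 ≡ 11; y = λ·(9 - 11) - 1 ≡ 7. → (11, 7)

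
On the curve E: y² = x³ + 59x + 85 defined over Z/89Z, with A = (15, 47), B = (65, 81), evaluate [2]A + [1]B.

(46, 30)

First 2A:
Repeated addition: build up to 2A.
2A: tangent at (15, 47): λ = (3·15² + 59)/(2·47) ≡ 22/5. 5⁻¹ ≡ 18 (mod 89) since 5·18 = 90 ≡ 1, so λ ≡ 22·18 ≡ 40.
  x = λ² - 15 - 15 = 1600 - 30 ≡ 57; y = λ·(15 - 57) - 47 ≡ 53. → (57, 53)
2A = (57, 53).
Finally 2A + B:
(57, 53) + (65, 81). λ = (81 - 53)/(65 - 57) ≡ 28/8 mod 89. 8⁻¹ ≡ 78 (mod 89) since 8·78 = 624 ≡ 1, so λ ≡ 48.
  x = λ² - 57 - 65 = 2304 - 122 ≡ 46; y = λ·(57 - 46) - 53 ≡ 30. → (46, 30)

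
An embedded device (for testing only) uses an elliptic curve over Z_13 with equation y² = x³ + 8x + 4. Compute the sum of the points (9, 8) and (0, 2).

(3, 9)

(9, 8) + (0, 2). λ = (2 - 8)/(0 - 9) ≡ 7/4 mod 13. 4⁻¹ ≡ 10 (mod 13) since 4·10 = 40 ≡ 1, so λ ≡ 5.
  x = λ² - 9 - 0 = 25 - 9 ≡ 3; y = λ·(9 - 3) - 8 ≡ 9. → (3, 9)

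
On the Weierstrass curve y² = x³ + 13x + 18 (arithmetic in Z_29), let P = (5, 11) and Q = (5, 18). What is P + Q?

O

The two points share x = 5 and their y-coordinates satisfy 11 + 18 ≡ 0 (mod 29), so they are inverses. Their sum is O.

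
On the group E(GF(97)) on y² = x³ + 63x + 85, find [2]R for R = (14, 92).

(7, 44)

tangent at (14, 92): λ = (3·14² + 63)/(2·92) ≡ 69/87. 87⁻¹ ≡ 29 (mod 97) since 87·29 = 2523 ≡ 1, so λ ≡ 69·29 ≡ 61.
  x = λ² - 14 - 14 = 3721 - 28 ≡ 7; y = λ·(14 - 7) - 92 ≡ 44. → (7, 44)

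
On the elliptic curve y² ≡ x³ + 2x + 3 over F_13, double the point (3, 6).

(3, 7)

tangent at (3, 6): λ = (3·3² + 2)/(2·6) ≡ 3/12. 12⁻¹ ≡ 12 (mod 13) since 12·12 = 144 ≡ 1, so λ ≡ 3·12 ≡ 10.
  x = λ² - 3 - 3 = 100 - 6 ≡ 3; y = λ·(3 - 3) - 6 ≡ 7. → (3, 7)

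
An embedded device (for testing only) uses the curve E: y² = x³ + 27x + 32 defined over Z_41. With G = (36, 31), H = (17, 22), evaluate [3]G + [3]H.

(10, 20)

First 3G:
Repeated addition: build up to 3G.
2G: tangent at (36, 31): λ = (3·36² + 27)/(2·31) ≡ 20/21. 21⁻¹ ≡ 2 (mod 41) since 21·2 = 42 ≡ 1, so λ ≡ 20·2 ≡ 40.
  x = λ² - 36 - 36 = 1600 - 72 ≡ 11; y = λ·(36 - 11) - 31 ≡ 26. → (11, 26)
3G: (11, 26) + (36, 31). λ = (31 - 26)/(36 - 11) ≡ 5/25 mod 41. 25⁻¹ ≡ 23 (mod 41) since 25·23 = 575 ≡ 1, so λ ≡ 33.
  x = λ² - 11 - 36 = 1089 - 47 ≡ 17; y = λ·(11 - 17) - 26 ≡ 22. → (17, 22)
3G = (17, 22).
Next 3H:
Repeated addition: build up to 3H.
2H: tangent at (17, 22): λ = (3·17² + 27)/(2·22) ≡ 33/3. 3⁻¹ ≡ 14 (mod 41), so λ ≡ 33·14 ≡ 11.
  x = λ² - 17 - 17 = 121 - 34 ≡ 5; y = λ·(17 - 5) - 22 ≡ 28. → (5, 28)
3H: (5, 28) + (17, 22). λ = (22 - 28)/(17 - 5) ≡ 35/12 mod 41. 12⁻¹ ≡ 24 (mod 41) since 12·24 = 288 ≡ 1, so λ ≡ 20.
  x = λ² - 5 - 17 = 400 - 22 ≡ 9; y = λ·(5 - 9) - 28 ≡ 15. → (9, 15)
3H = (9, 15).
Finally 3G + 3H:
(17, 22) + (9, 15). λ = (15 - 22)/(9 - 17) ≡ 34/33 mod 41. 33⁻¹ ≡ 5 (mod 41) since 33·5 = 165 ≡ 1, so λ ≡ 6.
  x = λ² - 17 - 9 = 36 - 26 ≡ 10; y = λ·(17 - 10) - 22 ≡ 20. → (10, 20)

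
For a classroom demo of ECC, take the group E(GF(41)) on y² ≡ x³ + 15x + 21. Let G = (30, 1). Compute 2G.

(32, 31)

tangent at (30, 1): λ = (3·30² + 15)/(2·1) ≡ 9/2. 2⁻¹ ≡ 21 (mod 41), so λ ≡ 9·21 ≡ 25.
  x = λ² - 30 - 30 = 625 - 60 ≡ 32; y = λ·(30 - 32) - 1 ≡ 31. → (32, 31)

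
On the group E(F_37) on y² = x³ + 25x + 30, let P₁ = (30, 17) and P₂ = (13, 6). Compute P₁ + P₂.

(19, 1)

(30, 17) + (13, 6). λ = (6 - 17)/(13 - 30) ≡ 26/20 mod 37. 20⁻¹ ≡ 13 (mod 37), so λ ≡ 5.
  x = λ² - 30 - 13 = 25 - 43 ≡ 19; y = λ·(30 - 19) - 17 ≡ 1. → (19, 1)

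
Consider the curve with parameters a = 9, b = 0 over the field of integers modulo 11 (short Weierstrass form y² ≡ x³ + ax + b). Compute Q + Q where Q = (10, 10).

(5, 4)

tangent at (10, 10): λ = (3·10² + 9)/(2·10) ≡ 1/9. 9⁻¹ ≡ 5 (mod 11), so λ ≡ 1·5 ≡ 5.
  x = λ² - 10 - 10 = 25 - 20 ≡ 5; y = λ·(10 - 5) - 10 ≡ 4. → (5, 4)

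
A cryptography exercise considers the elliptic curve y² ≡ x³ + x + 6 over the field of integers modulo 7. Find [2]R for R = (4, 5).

tangent at (4, 5): λ = (3·4² + 1)/(2·5) ≡ 0/3. 3⁻¹ ≡ 5 (mod 7) since 3·5 = 15 ≡ 1, so λ ≡ 0·5 ≡ 0.
  x = λ² - 4 - 4 = 0 - 8 ≡ 6; y = λ·(4 - 6) - 5 ≡ 2. → (6, 2)

(6, 2)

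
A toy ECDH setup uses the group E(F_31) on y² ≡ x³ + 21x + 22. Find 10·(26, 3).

(9, 17)

Write Q = (26, 3).
Repeated addition: build up to 10Q.
2Q: tangent at (26, 3): λ = (3·26² + 21)/(2·3) ≡ 3/6. 6⁻¹ ≡ 26 (mod 31) since 6·26 = 156 ≡ 1, so λ ≡ 3·26 ≡ 16.
  x = λ² - 26 - 26 = 256 - 52 ≡ 18; y = λ·(26 - 18) - 3 ≡ 1. → (18, 1)
3Q: (18, 1) + (26, 3). λ = (3 - 1)/(26 - 18) ≡ 2/8 mod 31. 8⁻¹ ≡ 4 (mod 31), so λ ≡ 8.
  x = λ² - 18 - 26 = 64 - 44 ≡ 20; y = λ·(18 - 20) - 1 ≡ 14. → (20, 14)
4Q: (20, 14) + (26, 3). λ = (3 - 14)/(26 - 20) ≡ 20/6 mod 31. 6⁻¹ ≡ 26 (mod 31), so λ ≡ 24.
  x = λ² - 20 - 26 = 576 - 46 ≡ 3; y = λ·(20 - 3) - 14 ≡ 22. → (3, 22)
5Q: (3, 22) + (26, 3). λ = (3 - 22)/(26 - 3) ≡ 12/23 mod 31. 23⁻¹ ≡ 27 (mod 31), so λ ≡ 14.
  x = λ² - 3 - 26 = 196 - 29 ≡ 12; y = λ·(3 - 12) - 22 ≡ 7. → (12, 7)
6Q: (12, 7) + (26, 3). λ = (3 - 7)/(26 - 12) ≡ 27/14 mod 31. 14⁻¹ ≡ 20 (mod 31), so λ ≡ 13.
  x = λ² - 12 - 26 = 169 - 38 ≡ 7; y = λ·(12 - 7) - 7 ≡ 27. → (7, 27)
7Q: (7, 27) + (26, 3). λ = (3 - 27)/(26 - 7) ≡ 7/19 mod 31. 19⁻¹ ≡ 18 (mod 31) since 19·18 = 342 ≡ 1, so λ ≡ 2.
  x = λ² - 7 - 26 = 4 - 33 ≡ 2; y = λ·(7 - 2) - 27 ≡ 14. → (2, 14)
8Q: (2, 14) + (26, 3). λ = (3 - 14)/(26 - 2) ≡ 20/24 mod 31. 24⁻¹ ≡ 22 (mod 31) since 24·22 = 528 ≡ 1, so λ ≡ 6.
  x = λ² - 2 - 26 = 36 - 28 ≡ 8; y = λ·(2 - 8) - 14 ≡ 12. → (8, 12)
9Q: (8, 12) + (26, 3). λ = (3 - 12)/(26 - 8) ≡ 22/18 mod 31. 18⁻¹ ≡ 19 (mod 31), so λ ≡ 15.
  x = λ² - 8 - 26 = 225 - 34 ≡ 5; y = λ·(8 - 5) - 12 ≡ 2. → (5, 2)
10Q: (5, 2) + (26, 3). λ = (3 - 2)/(26 - 5) ≡ 1/21 mod 31. 21⁻¹ ≡ 3 (mod 31) since 21·3 = 63 ≡ 1, so λ ≡ 3.
  x = λ² - 5 - 26 = 9 - 31 ≡ 9; y = λ·(5 - 9) - 2 ≡ 17. → (9, 17)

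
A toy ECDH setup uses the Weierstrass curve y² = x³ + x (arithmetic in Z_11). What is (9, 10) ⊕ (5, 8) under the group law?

(0, 0)

(9, 10) + (5, 8). λ = (8 - 10)/(5 - 9) ≡ 9/7 mod 11. 7⁻¹ ≡ 8 (mod 11), so λ ≡ 6.
  x = λ² - 9 - 5 = 36 - 14 ≡ 0; y = λ·(9 - 0) - 10 ≡ 0. → (0, 0)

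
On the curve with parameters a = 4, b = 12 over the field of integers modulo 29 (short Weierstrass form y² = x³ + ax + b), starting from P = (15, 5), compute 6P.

(9, 20)

Double-and-add on 6 = (110)₂. Start with P = (15, 5) for the leading 1-bit.
double: tangent at (15, 5): λ = (3·15² + 4)/(2·5) ≡ 12/10. 10⁻¹ ≡ 3 (mod 29) since 10·3 = 30 ≡ 1, so λ ≡ 12·3 ≡ 7.
  x = λ² - 15 - 15 = 49 - 30 ≡ 19; y = λ·(15 - 19) - 5 ≡ 25. → (19, 25)
add P: (19, 25) + (15, 5). λ = (5 - 25)/(15 - 19) ≡ 9/25 mod 29. 25⁻¹ ≡ 7 (mod 29) since 25·7 = 175 ≡ 1, so λ ≡ 5.
  x = λ² - 19 - 15 = 25 - 34 ≡ 20; y = λ·(19 - 20) - 25 ≡ 28. → (20, 28)
double: tangent at (20, 28): λ = (3·20² + 4)/(2·28) ≡ 15/27. 27⁻¹ ≡ 14 (mod 29) since 27·14 = 378 ≡ 1, so λ ≡ 15·14 ≡ 7.
  x = λ² - 20 - 20 = 49 - 40 ≡ 9; y = λ·(20 - 9) - 28 ≡ 20. → (9, 20)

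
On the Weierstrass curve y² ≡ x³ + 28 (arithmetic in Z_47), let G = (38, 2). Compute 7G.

(5, 24)

Repeated addition: build up to 7G.
2G: tangent at (38, 2): λ = (3·38² + 0)/(2·2) ≡ 8/4. 4⁻¹ ≡ 12 (mod 47), so λ ≡ 8·12 ≡ 2.
  x = λ² - 38 - 38 = 4 - 76 ≡ 22; y = λ·(38 - 22) - 2 ≡ 30. → (22, 30)
3G: (22, 30) + (38, 2). λ = (2 - 30)/(38 - 22) ≡ 19/16 mod 47. 16⁻¹ ≡ 3 (mod 47), so λ ≡ 10.
  x = λ² - 22 - 38 = 100 - 60 ≡ 40; y = λ·(22 - 40) - 30 ≡ 25. → (40, 25)
4G: (40, 25) + (38, 2). λ = (2 - 25)/(38 - 40) ≡ 24/45 mod 47. 45⁻¹ ≡ 23 (mod 47) since 45·23 = 1035 ≡ 1, so λ ≡ 35.
  x = λ² - 40 - 38 = 1225 - 78 ≡ 19; y = λ·(40 - 19) - 25 ≡ 5. → (19, 5)
5G: (19, 5) + (38, 2). λ = (2 - 5)/(38 - 19) ≡ 44/19 mod 47. 19⁻¹ ≡ 5 (mod 47), so λ ≡ 32.
  x = λ² - 19 - 38 = 1024 - 57 ≡ 27; y = λ·(19 - 27) - 5 ≡ 21. → (27, 21)
6G: (27, 21) + (38, 2). λ = (2 - 21)/(38 - 27) ≡ 28/11 mod 47. 11⁻¹ ≡ 30 (mod 47), so λ ≡ 41.
  x = λ² - 27 - 38 = 1681 - 65 ≡ 18; y = λ·(27 - 18) - 21 ≡ 19. → (18, 19)
7G: (18, 19) + (38, 2). λ = (2 - 19)/(38 - 18) ≡ 30/20 mod 47. 20⁻¹ ≡ 40 (mod 47), so λ ≡ 25.
  x = λ² - 18 - 38 = 625 - 56 ≡ 5; y = λ·(18 - 5) - 19 ≡ 24. → (5, 24)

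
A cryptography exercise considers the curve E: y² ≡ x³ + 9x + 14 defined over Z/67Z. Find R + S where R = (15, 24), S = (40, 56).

(15, 24) + (40, 56). λ = (56 - 24)/(40 - 15) ≡ 32/25 mod 67. 25⁻¹ ≡ 59 (mod 67) since 25·59 = 1475 ≡ 1, so λ ≡ 12.
  x = λ² - 15 - 40 = 144 - 55 ≡ 22; y = λ·(15 - 22) - 24 ≡ 26. → (22, 26)

(22, 26)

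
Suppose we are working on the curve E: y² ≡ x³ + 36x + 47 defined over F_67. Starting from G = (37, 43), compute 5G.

(37, 43)

Double-and-add on 5 = (101)₂. Start with G = (37, 43) for the leading 1-bit.
double: tangent at (37, 43): λ = (3·37² + 36)/(2·43) ≡ 56/19. 19⁻¹ ≡ 60 (mod 67) since 19·60 = 1140 ≡ 1, so λ ≡ 56·60 ≡ 10.
  x = λ² - 37 - 37 = 100 - 74 ≡ 26; y = λ·(37 - 26) - 43 ≡ 0. → (26, 0)
double: (26, 0) + (26, 0): same x and y₁ ≡ -y₂, so the sum is O.
add G: O + (37, 43) = (37, 43) (identity).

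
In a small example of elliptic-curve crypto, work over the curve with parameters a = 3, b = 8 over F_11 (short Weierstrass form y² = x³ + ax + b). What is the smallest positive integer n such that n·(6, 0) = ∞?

2P: (6, 0) + (6, 0): same x and y₁ ≡ -y₂, so the sum is ∞.
2P = ∞, so the order is 2.

2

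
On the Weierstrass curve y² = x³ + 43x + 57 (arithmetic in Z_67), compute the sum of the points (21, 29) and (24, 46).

(21, 29) + (24, 46). λ = (46 - 29)/(24 - 21) ≡ 17/3 mod 67. 3⁻¹ ≡ 45 (mod 67), so λ ≡ 28.
  x = λ² - 21 - 24 = 784 - 45 ≡ 2; y = λ·(21 - 2) - 29 ≡ 34. → (2, 34)

(2, 34)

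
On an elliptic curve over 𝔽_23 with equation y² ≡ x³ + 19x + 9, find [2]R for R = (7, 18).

(15, 9)

tangent at (7, 18): λ = (3·7² + 19)/(2·18) ≡ 5/13. 13⁻¹ ≡ 16 (mod 23), so λ ≡ 5·16 ≡ 11.
  x = λ² - 7 - 7 = 121 - 14 ≡ 15; y = λ·(7 - 15) - 18 ≡ 9. → (15, 9)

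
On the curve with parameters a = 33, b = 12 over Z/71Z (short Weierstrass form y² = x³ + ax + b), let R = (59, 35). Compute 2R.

(54, 54)

tangent at (59, 35): λ = (3·59² + 33)/(2·35) ≡ 39/70. 70⁻¹ ≡ 70 (mod 71), so λ ≡ 39·70 ≡ 32.
  x = λ² - 59 - 59 = 1024 - 118 ≡ 54; y = λ·(59 - 54) - 35 ≡ 54. → (54, 54)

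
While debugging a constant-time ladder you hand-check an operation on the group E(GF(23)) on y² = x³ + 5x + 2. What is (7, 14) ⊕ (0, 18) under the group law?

(6, 15)

(7, 14) + (0, 18). λ = (18 - 14)/(0 - 7) ≡ 4/16 mod 23. 16⁻¹ ≡ 13 (mod 23), so λ ≡ 6.
  x = λ² - 7 - 0 = 36 - 7 ≡ 6; y = λ·(7 - 6) - 14 ≡ 15. → (6, 15)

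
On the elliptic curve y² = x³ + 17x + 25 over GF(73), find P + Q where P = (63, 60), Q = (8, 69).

(63, 60) + (8, 69). λ = (69 - 60)/(8 - 63) ≡ 9/18 mod 73. 18⁻¹ ≡ 69 (mod 73) since 18·69 = 1242 ≡ 1, so λ ≡ 37.
  x = λ² - 63 - 8 = 1369 - 71 ≡ 57; y = λ·(63 - 57) - 60 ≡ 16. → (57, 16)

(57, 16)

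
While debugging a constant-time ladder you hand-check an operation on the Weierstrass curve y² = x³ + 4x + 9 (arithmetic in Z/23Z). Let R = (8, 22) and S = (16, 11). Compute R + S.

(8, 22) + (16, 11). λ = (11 - 22)/(16 - 8) ≡ 12/8 mod 23. 8⁻¹ ≡ 3 (mod 23), so λ ≡ 13.
  x = λ² - 8 - 16 = 169 - 24 ≡ 7; y = λ·(8 - 7) - 22 ≡ 14. → (7, 14)

(7, 14)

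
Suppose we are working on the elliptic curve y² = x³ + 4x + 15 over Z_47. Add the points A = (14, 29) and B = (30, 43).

(14, 29) + (30, 43). λ = (43 - 29)/(30 - 14) ≡ 14/16 mod 47. 16⁻¹ ≡ 3 (mod 47), so λ ≡ 42.
  x = λ² - 14 - 30 = 1764 - 44 ≡ 28; y = λ·(14 - 28) - 29 ≡ 41. → (28, 41)

(28, 41)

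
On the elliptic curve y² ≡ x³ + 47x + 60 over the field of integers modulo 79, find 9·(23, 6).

Write G = (23, 6).
Repeated addition: build up to 9G.
2G: tangent at (23, 6): λ = (3·23² + 47)/(2·6) ≡ 54/12. 12⁻¹ ≡ 33 (mod 79), so λ ≡ 54·33 ≡ 44.
  x = λ² - 23 - 23 = 1936 - 46 ≡ 73; y = λ·(23 - 73) - 6 ≡ 6. → (73, 6)
3G: (73, 6) + (23, 6). λ = (6 - 6)/(23 - 73) ≡ 0/29 mod 79. 29⁻¹ ≡ 30 (mod 79), so λ ≡ 0.
  x = λ² - 73 - 23 = 0 - 96 ≡ 62; y = λ·(73 - 62) - 6 ≡ 73. → (62, 73)
4G: (62, 73) + (23, 6). λ = (6 - 73)/(23 - 62) ≡ 12/40 mod 79. 40⁻¹ ≡ 2 (mod 79) since 40·2 = 80 ≡ 1, so λ ≡ 24.
  x = λ² - 62 - 23 = 576 - 85 ≡ 17; y = λ·(62 - 17) - 73 ≡ 59. → (17, 59)
5G: (17, 59) + (23, 6). λ = (6 - 59)/(23 - 17) ≡ 26/6 mod 79. 6⁻¹ ≡ 66 (mod 79), so λ ≡ 57.
  x = λ² - 17 - 23 = 3249 - 40 ≡ 49; y = λ·(17 - 49) - 59 ≡ 13. → (49, 13)
6G: (49, 13) + (23, 6). λ = (6 - 13)/(23 - 49) ≡ 72/53 mod 79. 53⁻¹ ≡ 3 (mod 79) since 53·3 = 159 ≡ 1, so λ ≡ 58.
  x = λ² - 49 - 23 = 3364 - 72 ≡ 53; y = λ·(49 - 53) - 13 ≡ 71. → (53, 71)
7G: (53, 71) + (23, 6). λ = (6 - 71)/(23 - 53) ≡ 14/49 mod 79. 49⁻¹ ≡ 50 (mod 79), so λ ≡ 68.
  x = λ² - 53 - 23 = 4624 - 76 ≡ 45; y = λ·(53 - 45) - 71 ≡ 78. → (45, 78)
8G: (45, 78) + (23, 6). λ = (6 - 78)/(23 - 45) ≡ 7/57 mod 79. 57⁻¹ ≡ 61 (mod 79) since 57·61 = 3477 ≡ 1, so λ ≡ 32.
  x = λ² - 45 - 23 = 1024 - 68 ≡ 8; y = λ·(45 - 8) - 78 ≡ 0. → (8, 0)
9G: (8, 0) + (23, 6). λ = (6 - 0)/(23 - 8) ≡ 6/15 mod 79. 15⁻¹ ≡ 58 (mod 79), so λ ≡ 32.
  x = λ² - 8 - 23 = 1024 - 31 ≡ 45; y = λ·(8 - 45) - 0 ≡ 1. → (45, 1)

(45, 1)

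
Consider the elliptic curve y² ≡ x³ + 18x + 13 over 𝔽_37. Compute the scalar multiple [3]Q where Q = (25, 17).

(30, 5)

Repeated addition: build up to 3Q.
2Q: tangent at (25, 17): λ = (3·25² + 18)/(2·17) ≡ 6/34. 34⁻¹ ≡ 12 (mod 37), so λ ≡ 6·12 ≡ 35.
  x = λ² - 25 - 25 = 1225 - 50 ≡ 28; y = λ·(25 - 28) - 17 ≡ 26. → (28, 26)
3Q: (28, 26) + (25, 17). λ = (17 - 26)/(25 - 28) ≡ 28/34 mod 37. 34⁻¹ ≡ 12 (mod 37) since 34·12 = 408 ≡ 1, so λ ≡ 3.
  x = λ² - 28 - 25 = 9 - 53 ≡ 30; y = λ·(28 - 30) - 26 ≡ 5. → (30, 5)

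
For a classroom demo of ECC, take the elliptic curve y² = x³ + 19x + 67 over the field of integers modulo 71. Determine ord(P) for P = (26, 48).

2P: tangent at (26, 48): λ = (3·26² + 19)/(2·48) ≡ 59/25. 25⁻¹ ≡ 54 (mod 71) since 25·54 = 1350 ≡ 1, so λ ≡ 59·54 ≡ 62.
  x = λ² - 26 - 26 = 3844 - 52 ≡ 29; y = λ·(26 - 29) - 48 ≡ 50. → (29, 50)
3P: (29, 50) + (26, 48). λ = (48 - 50)/(26 - 29) ≡ 69/68 mod 71. 68⁻¹ ≡ 47 (mod 71), so λ ≡ 48.
  x = λ² - 29 - 26 = 2304 - 55 ≡ 48; y = λ·(29 - 48) - 50 ≡ 32. → (48, 32)
4P: (48, 32) + (26, 48). λ = (48 - 32)/(26 - 48) ≡ 16/49 mod 71. 49⁻¹ ≡ 29 (mod 71), so λ ≡ 38.
  x = λ² - 48 - 26 = 1444 - 74 ≡ 21; y = λ·(48 - 21) - 32 ≡ 0. → (21, 0)
5P: (21, 0) + (26, 48). λ = (48 - 0)/(26 - 21) ≡ 48/5 mod 71. 5⁻¹ ≡ 57 (mod 71), so λ ≡ 38.
  x = λ² - 21 - 26 = 1444 - 47 ≡ 48; y = λ·(21 - 48) - 0 ≡ 39. → (48, 39)
6P: (48, 39) + (26, 48). λ = (48 - 39)/(26 - 48) ≡ 9/49 mod 71. 49⁻¹ ≡ 29 (mod 71), so λ ≡ 48.
  x = λ² - 48 - 26 = 2304 - 74 ≡ 29; y = λ·(48 - 29) - 39 ≡ 21. → (29, 21)
7P: (29, 21) + (26, 48). λ = (48 - 21)/(26 - 29) ≡ 27/68 mod 71. 68⁻¹ ≡ 47 (mod 71) since 68·47 = 3196 ≡ 1, so λ ≡ 62.
  x = λ² - 29 - 26 = 3844 - 55 ≡ 26; y = λ·(29 - 26) - 21 ≡ 23. → (26, 23)
8P: (26, 23) + (26, 48): same x and y₁ ≡ -y₂, so the sum is ∞.
8P = ∞, so the order is 8.

8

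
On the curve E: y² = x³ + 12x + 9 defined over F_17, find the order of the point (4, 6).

2P: tangent at (4, 6): λ = (3·4² + 12)/(2·6) ≡ 9/12. 12⁻¹ ≡ 10 (mod 17) since 12·10 = 120 ≡ 1, so λ ≡ 9·10 ≡ 5.
  x = λ² - 4 - 4 = 25 - 8 ≡ 0; y = λ·(4 - 0) - 6 ≡ 14. → (0, 14)
3P: (0, 14) + (4, 6). λ = (6 - 14)/(4 - 0) ≡ 9/4 mod 17. 4⁻¹ ≡ 13 (mod 17), so λ ≡ 15.
  x = λ² - 0 - 4 = 225 - 4 ≡ 0; y = λ·(0 - 0) - 14 ≡ 3. → (0, 3)
4P: (0, 3) + (4, 6). λ = (6 - 3)/(4 - 0) ≡ 3/4 mod 17. 4⁻¹ ≡ 13 (mod 17) since 4·13 = 52 ≡ 1, so λ ≡ 5.
  x = λ² - 0 - 4 = 25 - 4 ≡ 4; y = λ·(0 - 4) - 3 ≡ 11. → (4, 11)
5P: (4, 11) + (4, 6): same x and y₁ ≡ -y₂, so the sum is ∞.
5P = ∞, so the order is 5.

5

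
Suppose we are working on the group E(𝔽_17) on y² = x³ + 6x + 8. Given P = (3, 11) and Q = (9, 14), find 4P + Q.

First 4P:
Repeated addition: build up to 4P.
2P: tangent at (3, 11): λ = (3·3² + 6)/(2·11) ≡ 16/5. 5⁻¹ ≡ 7 (mod 17) since 5·7 = 35 ≡ 1, so λ ≡ 16·7 ≡ 10.
  x = λ² - 3 - 3 = 100 - 6 ≡ 9; y = λ·(3 - 9) - 11 ≡ 14. → (9, 14)
3P: (9, 14) + (3, 11). λ = (11 - 14)/(3 - 9) ≡ 14/11 mod 17. 11⁻¹ ≡ 14 (mod 17), so λ ≡ 9.
  x = λ² - 9 - 3 = 81 - 12 ≡ 1; y = λ·(9 - 1) - 14 ≡ 7. → (1, 7)
4P: (1, 7) + (3, 11). λ = (11 - 7)/(3 - 1) ≡ 4/2 mod 17. 2⁻¹ ≡ 9 (mod 17) since 2·9 = 18 ≡ 1, so λ ≡ 2.
  x = λ² - 1 - 3 = 4 - 4 ≡ 0; y = λ·(1 - 0) - 7 ≡ 12. → (0, 12)
4P = (0, 12).
Finally 4P + Q:
(0, 12) + (9, 14). λ = (14 - 12)/(9 - 0) ≡ 2/9 mod 17. 9⁻¹ ≡ 2 (mod 17), so λ ≡ 4.
  x = λ² - 0 - 9 = 16 - 9 ≡ 7; y = λ·(0 - 7) - 12 ≡ 11. → (7, 11)

(7, 11)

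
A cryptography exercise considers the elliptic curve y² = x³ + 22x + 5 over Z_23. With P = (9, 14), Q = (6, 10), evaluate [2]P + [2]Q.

First 2P:
Repeated addition: build up to 2P.
2P: tangent at (9, 14): λ = (3·9² + 22)/(2·14) ≡ 12/5. 5⁻¹ ≡ 14 (mod 23) since 5·14 = 70 ≡ 1, so λ ≡ 12·14 ≡ 7.
  x = λ² - 9 - 9 = 49 - 18 ≡ 8; y = λ·(9 - 8) - 14 ≡ 16. → (8, 16)
2P = (8, 16).
Next 2Q:
Repeated addition: build up to 2Q.
2Q: tangent at (6, 10): λ = (3·6² + 22)/(2·10) ≡ 15/20. 20⁻¹ ≡ 15 (mod 23) since 20·15 = 300 ≡ 1, so λ ≡ 15·15 ≡ 18.
  x = λ² - 6 - 6 = 324 - 12 ≡ 13; y = λ·(6 - 13) - 10 ≡ 2. → (13, 2)
2Q = (13, 2).
Finally 2P + 2Q:
(8, 16) + (13, 2). λ = (2 - 16)/(13 - 8) ≡ 9/5 mod 23. 5⁻¹ ≡ 14 (mod 23), so λ ≡ 11.
  x = λ² - 8 - 13 = 121 - 21 ≡ 8; y = λ·(8 - 8) - 16 ≡ 7. → (8, 7)

(8, 7)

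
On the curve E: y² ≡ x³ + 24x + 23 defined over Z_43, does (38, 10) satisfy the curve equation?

no

y² = 10² ≡ 14; x³ + 24x + 23 = 55807 ≡ 36 (mod 43). 14 ≠ 36.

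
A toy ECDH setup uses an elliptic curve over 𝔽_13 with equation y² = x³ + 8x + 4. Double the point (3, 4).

(4, 3)

tangent at (3, 4): λ = (3·3² + 8)/(2·4) ≡ 9/8. 8⁻¹ ≡ 5 (mod 13), so λ ≡ 9·5 ≡ 6.
  x = λ² - 3 - 3 = 36 - 6 ≡ 4; y = λ·(3 - 4) - 4 ≡ 3. → (4, 3)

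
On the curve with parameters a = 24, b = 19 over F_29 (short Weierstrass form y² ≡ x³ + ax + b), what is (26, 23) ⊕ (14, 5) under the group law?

(13, 11)

(26, 23) + (14, 5). λ = (5 - 23)/(14 - 26) ≡ 11/17 mod 29. 17⁻¹ ≡ 12 (mod 29), so λ ≡ 16.
  x = λ² - 26 - 14 = 256 - 40 ≡ 13; y = λ·(26 - 13) - 23 ≡ 11. → (13, 11)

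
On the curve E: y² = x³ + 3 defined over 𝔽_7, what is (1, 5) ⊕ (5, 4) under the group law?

(5, 3)

(1, 5) + (5, 4). λ = (4 - 5)/(5 - 1) ≡ 6/4 mod 7. 4⁻¹ ≡ 2 (mod 7), so λ ≡ 5.
  x = λ² - 1 - 5 = 25 - 6 ≡ 5; y = λ·(1 - 5) - 5 ≡ 3. → (5, 3)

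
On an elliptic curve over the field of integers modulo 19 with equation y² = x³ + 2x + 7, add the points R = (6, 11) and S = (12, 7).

(6, 11) + (12, 7). λ = (7 - 11)/(12 - 6) ≡ 15/6 mod 19. 6⁻¹ ≡ 16 (mod 19), so λ ≡ 12.
  x = λ² - 6 - 12 = 144 - 18 ≡ 12; y = λ·(6 - 12) - 11 ≡ 12. → (12, 12)

(12, 12)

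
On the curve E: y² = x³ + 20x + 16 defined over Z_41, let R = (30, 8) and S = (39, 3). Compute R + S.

(30, 8) + (39, 3). λ = (3 - 8)/(39 - 30) ≡ 36/9 mod 41. 9⁻¹ ≡ 32 (mod 41), so λ ≡ 4.
  x = λ² - 30 - 39 = 16 - 69 ≡ 29; y = λ·(30 - 29) - 8 ≡ 37. → (29, 37)

(29, 37)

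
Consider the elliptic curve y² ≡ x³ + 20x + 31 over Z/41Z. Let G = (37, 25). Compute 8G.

(31, 26)

Double-and-add on 8 = (1000)₂. Start with G = (37, 25) for the leading 1-bit.
double: tangent at (37, 25): λ = (3·37² + 20)/(2·25) ≡ 27/9. 9⁻¹ ≡ 32 (mod 41), so λ ≡ 27·32 ≡ 3.
  x = λ² - 37 - 37 = 9 - 74 ≡ 17; y = λ·(37 - 17) - 25 ≡ 35. → (17, 35)
double: tangent at (17, 35): λ = (3·17² + 20)/(2·35) ≡ 26/29. 29⁻¹ ≡ 17 (mod 41) since 29·17 = 493 ≡ 1, so λ ≡ 26·17 ≡ 32.
  x = λ² - 17 - 17 = 1024 - 34 ≡ 6; y = λ·(17 - 6) - 35 ≡ 30. → (6, 30)
double: tangent at (6, 30): λ = (3·6² + 20)/(2·30) ≡ 5/19. 19⁻¹ ≡ 13 (mod 41), so λ ≡ 5·13 ≡ 24.
  x = λ² - 6 - 6 = 576 - 12 ≡ 31; y = λ·(6 - 31) - 30 ≡ 26. → (31, 26)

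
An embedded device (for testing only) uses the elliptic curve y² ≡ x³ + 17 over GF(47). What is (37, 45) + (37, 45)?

(5, 46)

tangent at (37, 45): λ = (3·37² + 0)/(2·45) ≡ 18/43. 43⁻¹ ≡ 35 (mod 47) since 43·35 = 1505 ≡ 1, so λ ≡ 18·35 ≡ 19.
  x = λ² - 37 - 37 = 361 - 74 ≡ 5; y = λ·(37 - 5) - 45 ≡ 46. → (5, 46)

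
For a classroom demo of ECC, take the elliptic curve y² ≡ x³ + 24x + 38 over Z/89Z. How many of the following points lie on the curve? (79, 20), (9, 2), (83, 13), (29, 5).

3

(79, 20): 20² ≡ 44, rhs ≡ 44 → on.
(9, 2): 2² ≡ 4, rhs ≡ 4 → on.
(83, 13): 13² ≡ 80, rhs ≡ 34 → off.
(29, 5): 5² ≡ 25, rhs ≡ 25 → on.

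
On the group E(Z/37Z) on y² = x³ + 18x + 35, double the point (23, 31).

(16, 4)

tangent at (23, 31): λ = (3·23² + 18)/(2·31) ≡ 14/25. 25⁻¹ ≡ 3 (mod 37), so λ ≡ 14·3 ≡ 5.
  x = λ² - 23 - 23 = 25 - 46 ≡ 16; y = λ·(23 - 16) - 31 ≡ 4. → (16, 4)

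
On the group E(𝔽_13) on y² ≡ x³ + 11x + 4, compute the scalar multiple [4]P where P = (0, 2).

Repeated addition: build up to 4P.
2P: tangent at (0, 2): λ = (3·0² + 11)/(2·2) ≡ 11/4. 4⁻¹ ≡ 10 (mod 13) since 4·10 = 40 ≡ 1, so λ ≡ 11·10 ≡ 6.
  x = λ² - 0 - 0 = 36 - 0 ≡ 10; y = λ·(0 - 10) - 2 ≡ 3. → (10, 3)
3P: (10, 3) + (0, 2). λ = (2 - 3)/(0 - 10) ≡ 12/3 mod 13. 3⁻¹ ≡ 9 (mod 13), so λ ≡ 4.
  x = λ² - 10 - 0 = 16 - 10 ≡ 6; y = λ·(10 - 6) - 3 ≡ 0. → (6, 0)
4P: (6, 0) + (0, 2). λ = (2 - 0)/(0 - 6) ≡ 2/7 mod 13. 7⁻¹ ≡ 2 (mod 13), so λ ≡ 4.
  x = λ² - 6 - 0 = 16 - 6 ≡ 10; y = λ·(6 - 10) - 0 ≡ 10. → (10, 10)

(10, 10)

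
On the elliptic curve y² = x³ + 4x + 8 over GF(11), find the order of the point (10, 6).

10

2P: tangent at (10, 6): λ = (3·10² + 4)/(2·6) ≡ 7/1. 1⁻¹ ≡ 1 (mod 11) since 1·1 = 1 ≡ 1, so λ ≡ 7·1 ≡ 7.
  x = λ² - 10 - 10 = 49 - 20 ≡ 7; y = λ·(10 - 7) - 6 ≡ 4. → (7, 4)
3P: (7, 4) + (10, 6). λ = (6 - 4)/(10 - 7) ≡ 2/3 mod 11. 3⁻¹ ≡ 4 (mod 11) since 3·4 = 12 ≡ 1, so λ ≡ 8.
  x = λ² - 7 - 10 = 64 - 17 ≡ 3; y = λ·(7 - 3) - 4 ≡ 6. → (3, 6)
4P: (3, 6) + (10, 6). λ = (6 - 6)/(10 - 3) ≡ 0/7 mod 11. 7⁻¹ ≡ 8 (mod 11), so λ ≡ 0.
  x = λ² - 3 - 10 = 0 - 13 ≡ 9; y = λ·(3 - 9) - 6 ≡ 5. → (9, 5)
5P: (9, 5) + (10, 6). λ = (6 - 5)/(10 - 9) ≡ 1/1 mod 11. 1⁻¹ ≡ 1 (mod 11), so λ ≡ 1.
  x = λ² - 9 - 10 = 1 - 19 ≡ 4; y = λ·(9 - 4) - 5 ≡ 0. → (4, 0)
6P: (4, 0) + (10, 6). λ = (6 - 0)/(10 - 4) ≡ 6/6 mod 11. 6⁻¹ ≡ 2 (mod 11) since 6·2 = 12 ≡ 1, so λ ≡ 1.
  x = λ² - 4 - 10 = 1 - 14 ≡ 9; y = λ·(4 - 9) - 0 ≡ 6. → (9, 6)
7P: (9, 6) + (10, 6). λ = (6 - 6)/(10 - 9) ≡ 0/1 mod 11. 1⁻¹ ≡ 1 (mod 11), so λ ≡ 0.
  x = λ² - 9 - 10 = 0 - 19 ≡ 3; y = λ·(9 - 3) - 6 ≡ 5. → (3, 5)
8P: (3, 5) + (10, 6). λ = (6 - 5)/(10 - 3) ≡ 1/7 mod 11. 7⁻¹ ≡ 8 (mod 11), so λ ≡ 8.
  x = λ² - 3 - 10 = 64 - 13 ≡ 7; y = λ·(3 - 7) - 5 ≡ 7. → (7, 7)
9P: (7, 7) + (10, 6). λ = (6 - 7)/(10 - 7) ≡ 10/3 mod 11. 3⁻¹ ≡ 4 (mod 11), so λ ≡ 7.
  x = λ² - 7 - 10 = 49 - 17 ≡ 10; y = λ·(7 - 10) - 7 ≡ 5. → (10, 5)
10P: (10, 5) + (10, 6): same x and y₁ ≡ -y₂, so the sum is O.
10P = O, so the order is 10.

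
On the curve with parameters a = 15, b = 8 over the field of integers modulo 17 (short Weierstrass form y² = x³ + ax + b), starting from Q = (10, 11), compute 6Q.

Double-and-add on 6 = (110)₂. Start with Q = (10, 11) for the leading 1-bit.
double: tangent at (10, 11): λ = (3·10² + 15)/(2·11) ≡ 9/5. 5⁻¹ ≡ 7 (mod 17), so λ ≡ 9·7 ≡ 12.
  x = λ² - 10 - 10 = 144 - 20 ≡ 5; y = λ·(10 - 5) - 11 ≡ 15. → (5, 15)
add Q: (5, 15) + (10, 11). λ = (11 - 15)/(10 - 5) ≡ 13/5 mod 17. 5⁻¹ ≡ 7 (mod 17), so λ ≡ 6.
  x = λ² - 5 - 10 = 36 - 15 ≡ 4; y = λ·(5 - 4) - 15 ≡ 8. → (4, 8)
double: tangent at (4, 8): λ = (3·4² + 15)/(2·8) ≡ 12/16. 16⁻¹ ≡ 16 (mod 17), so λ ≡ 12·16 ≡ 5.
  x = λ² - 4 - 4 = 25 - 8 ≡ 0; y = λ·(4 - 0) - 8 ≡ 12. → (0, 12)

(0, 12)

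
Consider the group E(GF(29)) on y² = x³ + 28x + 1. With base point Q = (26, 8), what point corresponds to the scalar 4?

Double-and-add on 4 = (100)₂. Start with Q = (26, 8) for the leading 1-bit.
double: tangent at (26, 8): λ = (3·26² + 28)/(2·8) ≡ 26/16. 16⁻¹ ≡ 20 (mod 29), so λ ≡ 26·20 ≡ 27.
  x = λ² - 26 - 26 = 729 - 52 ≡ 10; y = λ·(26 - 10) - 8 ≡ 18. → (10, 18)
double: tangent at (10, 18): λ = (3·10² + 28)/(2·18) ≡ 9/7. 7⁻¹ ≡ 25 (mod 29) since 7·25 = 175 ≡ 1, so λ ≡ 9·25 ≡ 22.
  x = λ² - 10 - 10 = 484 - 20 ≡ 0; y = λ·(10 - 0) - 18 ≡ 28. → (0, 28)

(0, 28)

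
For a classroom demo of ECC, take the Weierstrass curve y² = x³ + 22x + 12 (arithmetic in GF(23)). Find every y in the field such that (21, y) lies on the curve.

x³ + 22x + 12 = 9735 ≡ 6 (mod 23).
Square roots of 6 mod 23: 11 and 12 (since 11² = 121 ≡ 6).

11, 12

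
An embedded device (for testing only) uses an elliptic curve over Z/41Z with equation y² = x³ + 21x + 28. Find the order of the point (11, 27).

2P: tangent at (11, 27): λ = (3·11² + 21)/(2·27) ≡ 15/13. 13⁻¹ ≡ 19 (mod 41), so λ ≡ 15·19 ≡ 39.
  x = λ² - 11 - 11 = 1521 - 22 ≡ 23; y = λ·(11 - 23) - 27 ≡ 38. → (23, 38)
3P: (23, 38) + (11, 27). λ = (27 - 38)/(11 - 23) ≡ 30/29 mod 41. 29⁻¹ ≡ 17 (mod 41), so λ ≡ 18.
  x = λ² - 23 - 11 = 324 - 34 ≡ 3; y = λ·(23 - 3) - 38 ≡ 35. → (3, 35)
4P: (3, 35) + (11, 27). λ = (27 - 35)/(11 - 3) ≡ 33/8 mod 41. 8⁻¹ ≡ 36 (mod 41), so λ ≡ 40.
  x = λ² - 3 - 11 = 1600 - 14 ≡ 28; y = λ·(3 - 28) - 35 ≡ 31. → (28, 31)
5P: (28, 31) + (11, 27). λ = (27 - 31)/(11 - 28) ≡ 37/24 mod 41. 24⁻¹ ≡ 12 (mod 41) since 24·12 = 288 ≡ 1, so λ ≡ 34.
  x = λ² - 28 - 11 = 1156 - 39 ≡ 10; y = λ·(28 - 10) - 31 ≡ 7. → (10, 7)
6P: (10, 7) + (11, 27). λ = (27 - 7)/(11 - 10) ≡ 20/1 mod 41. 1⁻¹ ≡ 1 (mod 41) since 1·1 = 1 ≡ 1, so λ ≡ 20.
  x = λ² - 10 - 11 = 400 - 21 ≡ 10; y = λ·(10 - 10) - 7 ≡ 34. → (10, 34)
7P: (10, 34) + (11, 27). λ = (27 - 34)/(11 - 10) ≡ 34/1 mod 41. 1⁻¹ ≡ 1 (mod 41) since 1·1 = 1 ≡ 1, so λ ≡ 34.
  x = λ² - 10 - 11 = 1156 - 21 ≡ 28; y = λ·(10 - 28) - 34 ≡ 10. → (28, 10)
8P: (28, 10) + (11, 27). λ = (27 - 10)/(11 - 28) ≡ 17/24 mod 41. 24⁻¹ ≡ 12 (mod 41) since 24·12 = 288 ≡ 1, so λ ≡ 40.
  x = λ² - 28 - 11 = 1600 - 39 ≡ 3; y = λ·(28 - 3) - 10 ≡ 6. → (3, 6)
9P: (3, 6) + (11, 27). λ = (27 - 6)/(11 - 3) ≡ 21/8 mod 41. 8⁻¹ ≡ 36 (mod 41) since 8·36 = 288 ≡ 1, so λ ≡ 18.
  x = λ² - 3 - 11 = 324 - 14 ≡ 23; y = λ·(3 - 23) - 6 ≡ 3. → (23, 3)
10P: (23, 3) + (11, 27). λ = (27 - 3)/(11 - 23) ≡ 24/29 mod 41. 29⁻¹ ≡ 17 (mod 41) since 29·17 = 493 ≡ 1, so λ ≡ 39.
  x = λ² - 23 - 11 = 1521 - 34 ≡ 11; y = λ·(23 - 11) - 3 ≡ 14. → (11, 14)
11P: (11, 14) + (11, 27): same x and y₁ ≡ -y₂, so the sum is ∞.
11P = ∞, so the order is 11.

11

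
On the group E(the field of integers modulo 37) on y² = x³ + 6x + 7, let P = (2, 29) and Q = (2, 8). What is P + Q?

O

The two points share x = 2 and their y-coordinates satisfy 29 + 8 ≡ 0 (mod 37), so they are inverses. Their sum is O.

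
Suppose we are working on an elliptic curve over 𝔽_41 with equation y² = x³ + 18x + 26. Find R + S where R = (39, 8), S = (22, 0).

(12, 24)

(39, 8) + (22, 0). λ = (0 - 8)/(22 - 39) ≡ 33/24 mod 41. 24⁻¹ ≡ 12 (mod 41) since 24·12 = 288 ≡ 1, so λ ≡ 27.
  x = λ² - 39 - 22 = 729 - 61 ≡ 12; y = λ·(39 - 12) - 8 ≡ 24. → (12, 24)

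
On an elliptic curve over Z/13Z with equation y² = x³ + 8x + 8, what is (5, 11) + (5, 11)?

(7, 11)

tangent at (5, 11): λ = (3·5² + 8)/(2·11) ≡ 5/9. 9⁻¹ ≡ 3 (mod 13) since 9·3 = 27 ≡ 1, so λ ≡ 5·3 ≡ 2.
  x = λ² - 5 - 5 = 4 - 10 ≡ 7; y = λ·(5 - 7) - 11 ≡ 11. → (7, 11)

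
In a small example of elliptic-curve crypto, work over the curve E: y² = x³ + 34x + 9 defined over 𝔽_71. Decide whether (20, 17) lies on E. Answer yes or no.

y² = 17² ≡ 5; x³ + 34x + 9 = 8689 ≡ 27 (mod 71). 5 ≠ 27.

no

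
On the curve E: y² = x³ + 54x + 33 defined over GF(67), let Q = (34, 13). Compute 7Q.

Double-and-add on 7 = (111)₂. Start with Q = (34, 13) for the leading 1-bit.
double: tangent at (34, 13): λ = (3·34² + 54)/(2·13) ≡ 38/26. 26⁻¹ ≡ 49 (mod 67) since 26·49 = 1274 ≡ 1, so λ ≡ 38·49 ≡ 53.
  x = λ² - 34 - 34 = 2809 - 68 ≡ 61; y = λ·(34 - 61) - 13 ≡ 30. → (61, 30)
add Q: (61, 30) + (34, 13). λ = (13 - 30)/(34 - 61) ≡ 50/40 mod 67. 40⁻¹ ≡ 62 (mod 67) since 40·62 = 2480 ≡ 1, so λ ≡ 18.
  x = λ² - 61 - 34 = 324 - 95 ≡ 28; y = λ·(61 - 28) - 30 ≡ 28. → (28, 28)
double: tangent at (28, 28): λ = (3·28² + 54)/(2·28) ≡ 61/56. 56⁻¹ ≡ 6 (mod 67), so λ ≡ 61·6 ≡ 31.
  x = λ² - 28 - 28 = 961 - 56 ≡ 34; y = λ·(28 - 34) - 28 ≡ 54. → (34, 54)
add Q: (34, 54) + (34, 13): same x and y₁ ≡ -y₂, so the sum is O.

O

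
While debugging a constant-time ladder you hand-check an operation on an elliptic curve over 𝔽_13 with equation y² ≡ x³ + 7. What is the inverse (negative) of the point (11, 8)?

-(11, 8) = (11, -8 mod 13) = (11, 5).

(11, 5)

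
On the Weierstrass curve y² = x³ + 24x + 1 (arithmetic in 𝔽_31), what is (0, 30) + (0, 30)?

(20, 24)

tangent at (0, 30): λ = (3·0² + 24)/(2·30) ≡ 24/29. 29⁻¹ ≡ 15 (mod 31), so λ ≡ 24·15 ≡ 19.
  x = λ² - 0 - 0 = 361 - 0 ≡ 20; y = λ·(0 - 20) - 30 ≡ 24. → (20, 24)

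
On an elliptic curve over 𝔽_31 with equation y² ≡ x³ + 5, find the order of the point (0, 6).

2P: tangent at (0, 6): λ = (3·0² + 0)/(2·6) ≡ 0/12. 12⁻¹ ≡ 13 (mod 31) since 12·13 = 156 ≡ 1, so λ ≡ 0·13 ≡ 0.
  x = λ² - 0 - 0 = 0 - 0 ≡ 0; y = λ·(0 - 0) - 6 ≡ 25. → (0, 25)
3P: (0, 25) + (0, 6): same x and y₁ ≡ -y₂, so the sum is O.
3P = O, so the order is 3.

3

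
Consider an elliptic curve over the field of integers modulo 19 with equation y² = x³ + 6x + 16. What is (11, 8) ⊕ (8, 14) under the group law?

(11, 8) + (8, 14). λ = (14 - 8)/(8 - 11) ≡ 6/16 mod 19. 16⁻¹ ≡ 6 (mod 19) since 16·6 = 96 ≡ 1, so λ ≡ 17.
  x = λ² - 11 - 8 = 289 - 19 ≡ 4; y = λ·(11 - 4) - 8 ≡ 16. → (4, 16)

(4, 16)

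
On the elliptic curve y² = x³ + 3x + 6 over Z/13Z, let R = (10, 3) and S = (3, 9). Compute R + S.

(1, 6)

(10, 3) + (3, 9). λ = (9 - 3)/(3 - 10) ≡ 6/6 mod 13. 6⁻¹ ≡ 11 (mod 13) since 6·11 = 66 ≡ 1, so λ ≡ 1.
  x = λ² - 10 - 3 = 1 - 13 ≡ 1; y = λ·(10 - 1) - 3 ≡ 6. → (1, 6)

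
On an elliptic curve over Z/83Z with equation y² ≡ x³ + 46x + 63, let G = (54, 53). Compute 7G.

(55, 48)

Repeated addition: build up to 7G.
2G: tangent at (54, 53): λ = (3·54² + 46)/(2·53) ≡ 79/23. 23⁻¹ ≡ 65 (mod 83) since 23·65 = 1495 ≡ 1, so λ ≡ 79·65 ≡ 72.
  x = λ² - 54 - 54 = 5184 - 108 ≡ 13; y = λ·(54 - 13) - 53 ≡ 77. → (13, 77)
3G: (13, 77) + (54, 53). λ = (53 - 77)/(54 - 13) ≡ 59/41 mod 83. 41⁻¹ ≡ 81 (mod 83) since 41·81 = 3321 ≡ 1, so λ ≡ 48.
  x = λ² - 13 - 54 = 2304 - 67 ≡ 79; y = λ·(13 - 79) - 77 ≡ 75. → (79, 75)
4G: (79, 75) + (54, 53). λ = (53 - 75)/(54 - 79) ≡ 61/58 mod 83. 58⁻¹ ≡ 73 (mod 83), so λ ≡ 54.
  x = λ² - 79 - 54 = 2916 - 133 ≡ 44; y = λ·(79 - 44) - 75 ≡ 72. → (44, 72)
5G: (44, 72) + (54, 53). λ = (53 - 72)/(54 - 44) ≡ 64/10 mod 83. 10⁻¹ ≡ 25 (mod 83), so λ ≡ 23.
  x = λ² - 44 - 54 = 529 - 98 ≡ 16; y = λ·(44 - 16) - 72 ≡ 74. → (16, 74)
6G: (16, 74) + (54, 53). λ = (53 - 74)/(54 - 16) ≡ 62/38 mod 83. 38⁻¹ ≡ 59 (mod 83), so λ ≡ 6.
  x = λ² - 16 - 54 = 36 - 70 ≡ 49; y = λ·(16 - 49) - 74 ≡ 60. → (49, 60)
7G: (49, 60) + (54, 53). λ = (53 - 60)/(54 - 49) ≡ 76/5 mod 83. 5⁻¹ ≡ 50 (mod 83) since 5·50 = 250 ≡ 1, so λ ≡ 65.
  x = λ² - 49 - 54 = 4225 - 103 ≡ 55; y = λ·(49 - 55) - 60 ≡ 48. → (55, 48)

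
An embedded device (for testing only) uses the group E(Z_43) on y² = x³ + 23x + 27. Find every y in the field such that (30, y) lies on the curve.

5, 38

x³ + 23x + 27 = 27717 ≡ 25 (mod 43).
Square roots of 25 mod 43: 5 and 38 (since 5² = 25 ≡ 25).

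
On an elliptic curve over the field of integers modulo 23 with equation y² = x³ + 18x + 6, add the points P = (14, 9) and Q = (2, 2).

(19, 13)

(14, 9) + (2, 2). λ = (2 - 9)/(2 - 14) ≡ 16/11 mod 23. 11⁻¹ ≡ 21 (mod 23) since 11·21 = 231 ≡ 1, so λ ≡ 14.
  x = λ² - 14 - 2 = 196 - 16 ≡ 19; y = λ·(14 - 19) - 9 ≡ 13. → (19, 13)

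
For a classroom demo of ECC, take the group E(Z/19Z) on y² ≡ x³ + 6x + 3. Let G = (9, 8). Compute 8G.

Double-and-add on 8 = (1000)₂. Start with G = (9, 8) for the leading 1-bit.
double: tangent at (9, 8): λ = (3·9² + 6)/(2·8) ≡ 2/16. 16⁻¹ ≡ 6 (mod 19), so λ ≡ 2·6 ≡ 12.
  x = λ² - 9 - 9 = 144 - 18 ≡ 12; y = λ·(9 - 12) - 8 ≡ 13. → (12, 13)
double: tangent at (12, 13): λ = (3·12² + 6)/(2·13) ≡ 1/7. 7⁻¹ ≡ 11 (mod 19), so λ ≡ 1·11 ≡ 11.
  x = λ² - 12 - 12 = 121 - 24 ≡ 2; y = λ·(12 - 2) - 13 ≡ 2. → (2, 2)
double: tangent at (2, 2): λ = (3·2² + 6)/(2·2) ≡ 18/4. 4⁻¹ ≡ 5 (mod 19), so λ ≡ 18·5 ≡ 14.
  x = λ² - 2 - 2 = 196 - 4 ≡ 2; y = λ·(2 - 2) - 2 ≡ 17. → (2, 17)

(2, 17)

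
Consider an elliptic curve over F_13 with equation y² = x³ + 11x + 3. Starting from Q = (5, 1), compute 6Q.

Repeated addition: build up to 6Q.
2Q: tangent at (5, 1): λ = (3·5² + 11)/(2·1) ≡ 8/2. 2⁻¹ ≡ 7 (mod 13) since 2·7 = 14 ≡ 1, so λ ≡ 8·7 ≡ 4.
  x = λ² - 5 - 5 = 16 - 10 ≡ 6; y = λ·(5 - 6) - 1 ≡ 8. → (6, 8)
3Q: (6, 8) + (5, 1). λ = (1 - 8)/(5 - 6) ≡ 6/12 mod 13. 12⁻¹ ≡ 12 (mod 13) since 12·12 = 144 ≡ 1, so λ ≡ 7.
  x = λ² - 6 - 5 = 49 - 11 ≡ 12; y = λ·(6 - 12) - 8 ≡ 2. → (12, 2)
4Q: (12, 2) + (5, 1). λ = (1 - 2)/(5 - 12) ≡ 12/6 mod 13. 6⁻¹ ≡ 11 (mod 13), so λ ≡ 2.
  x = λ² - 12 - 5 = 4 - 17 ≡ 0; y = λ·(12 - 0) - 2 ≡ 9. → (0, 9)
5Q: (0, 9) + (5, 1). λ = (1 - 9)/(5 - 0) ≡ 5/5 mod 13. 5⁻¹ ≡ 8 (mod 13), so λ ≡ 1.
  x = λ² - 0 - 5 = 1 - 5 ≡ 9; y = λ·(0 - 9) - 9 ≡ 8. → (9, 8)
6Q: (9, 8) + (5, 1). λ = (1 - 8)/(5 - 9) ≡ 6/9 mod 13. 9⁻¹ ≡ 3 (mod 13) since 9·3 = 27 ≡ 1, so λ ≡ 5.
  x = λ² - 9 - 5 = 25 - 14 ≡ 11; y = λ·(9 - 11) - 8 ≡ 8. → (11, 8)

(11, 8)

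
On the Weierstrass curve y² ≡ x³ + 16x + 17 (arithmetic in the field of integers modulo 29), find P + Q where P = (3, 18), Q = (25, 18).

(3, 18) + (25, 18). λ = (18 - 18)/(25 - 3) ≡ 0/22 mod 29. 22⁻¹ ≡ 4 (mod 29), so λ ≡ 0.
  x = λ² - 3 - 25 = 0 - 28 ≡ 1; y = λ·(3 - 1) - 18 ≡ 11. → (1, 11)

(1, 11)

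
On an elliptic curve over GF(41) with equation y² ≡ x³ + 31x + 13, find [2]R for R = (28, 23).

tangent at (28, 23): λ = (3·28² + 31)/(2·23) ≡ 5/5. 5⁻¹ ≡ 33 (mod 41), so λ ≡ 5·33 ≡ 1.
  x = λ² - 28 - 28 = 1 - 56 ≡ 27; y = λ·(28 - 27) - 23 ≡ 19. → (27, 19)

(27, 19)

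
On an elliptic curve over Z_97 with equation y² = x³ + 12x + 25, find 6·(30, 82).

(76, 42)

Write Q = (30, 82).
Double-and-add on 6 = (110)₂. Start with Q = (30, 82) for the leading 1-bit.
double: tangent at (30, 82): λ = (3·30² + 12)/(2·82) ≡ 93/67. 67⁻¹ ≡ 42 (mod 97) since 67·42 = 2814 ≡ 1, so λ ≡ 93·42 ≡ 26.
  x = λ² - 30 - 30 = 676 - 60 ≡ 34; y = λ·(30 - 34) - 82 ≡ 8. → (34, 8)
add Q: (34, 8) + (30, 82). λ = (82 - 8)/(30 - 34) ≡ 74/93 mod 97. 93⁻¹ ≡ 24 (mod 97), so λ ≡ 30.
  x = λ² - 34 - 30 = 900 - 64 ≡ 60; y = λ·(34 - 60) - 8 ≡ 85. → (60, 85)
double: tangent at (60, 85): λ = (3·60² + 12)/(2·85) ≡ 45/73. 73⁻¹ ≡ 4 (mod 97), so λ ≡ 45·4 ≡ 83.
  x = λ² - 60 - 60 = 6889 - 120 ≡ 76; y = λ·(60 - 76) - 85 ≡ 42. → (76, 42)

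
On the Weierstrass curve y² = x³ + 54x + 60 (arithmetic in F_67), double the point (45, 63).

tangent at (45, 63): λ = (3·45² + 54)/(2·63) ≡ 32/59. 59⁻¹ ≡ 25 (mod 67), so λ ≡ 32·25 ≡ 63.
  x = λ² - 45 - 45 = 3969 - 90 ≡ 60; y = λ·(45 - 60) - 63 ≡ 64. → (60, 64)

(60, 64)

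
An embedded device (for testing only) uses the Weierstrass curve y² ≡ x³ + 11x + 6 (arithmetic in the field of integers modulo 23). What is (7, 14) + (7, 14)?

(2, 6)

tangent at (7, 14): λ = (3·7² + 11)/(2·14) ≡ 20/5. 5⁻¹ ≡ 14 (mod 23), so λ ≡ 20·14 ≡ 4.
  x = λ² - 7 - 7 = 16 - 14 ≡ 2; y = λ·(7 - 2) - 14 ≡ 6. → (2, 6)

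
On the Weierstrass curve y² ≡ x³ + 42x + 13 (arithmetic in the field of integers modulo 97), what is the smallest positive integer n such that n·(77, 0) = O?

2P: (77, 0) + (77, 0): same x and y₁ ≡ -y₂, so the sum is O.
2P = O, so the order is 2.

2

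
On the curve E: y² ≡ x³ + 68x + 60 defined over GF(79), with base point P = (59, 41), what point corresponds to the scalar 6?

(64, 22)

Double-and-add on 6 = (110)₂. Start with P = (59, 41) for the leading 1-bit.
double: tangent at (59, 41): λ = (3·59² + 68)/(2·41) ≡ 4/3. 3⁻¹ ≡ 53 (mod 79), so λ ≡ 4·53 ≡ 54.
  x = λ² - 59 - 59 = 2916 - 118 ≡ 33; y = λ·(59 - 33) - 41 ≡ 20. → (33, 20)
add P: (33, 20) + (59, 41). λ = (41 - 20)/(59 - 33) ≡ 21/26 mod 79. 26⁻¹ ≡ 76 (mod 79) since 26·76 = 1976 ≡ 1, so λ ≡ 16.
  x = λ² - 33 - 59 = 256 - 92 ≡ 6; y = λ·(33 - 6) - 20 ≡ 17. → (6, 17)
double: tangent at (6, 17): λ = (3·6² + 68)/(2·17) ≡ 18/34. 34⁻¹ ≡ 7 (mod 79) since 34·7 = 238 ≡ 1, so λ ≡ 18·7 ≡ 47.
  x = λ² - 6 - 6 = 2209 - 12 ≡ 64; y = λ·(6 - 64) - 17 ≡ 22. → (64, 22)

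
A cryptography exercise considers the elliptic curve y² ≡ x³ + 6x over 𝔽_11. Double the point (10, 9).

(5, 10)

tangent at (10, 9): λ = (3·10² + 6)/(2·9) ≡ 9/7. 7⁻¹ ≡ 8 (mod 11) since 7·8 = 56 ≡ 1, so λ ≡ 9·8 ≡ 6.
  x = λ² - 10 - 10 = 36 - 20 ≡ 5; y = λ·(10 - 5) - 9 ≡ 10. → (5, 10)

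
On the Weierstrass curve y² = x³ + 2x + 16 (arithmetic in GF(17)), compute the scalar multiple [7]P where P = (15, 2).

Repeated addition: build up to 7P.
2P: tangent at (15, 2): λ = (3·15² + 2)/(2·2) ≡ 14/4. 4⁻¹ ≡ 13 (mod 17), so λ ≡ 14·13 ≡ 12.
  x = λ² - 15 - 15 = 144 - 30 ≡ 12; y = λ·(15 - 12) - 2 ≡ 0. → (12, 0)
3P: (12, 0) + (15, 2). λ = (2 - 0)/(15 - 12) ≡ 2/3 mod 17. 3⁻¹ ≡ 6 (mod 17), so λ ≡ 12.
  x = λ² - 12 - 15 = 144 - 27 ≡ 15; y = λ·(12 - 15) - 0 ≡ 15. → (15, 15)
4P: (15, 15) + (15, 2): same x and y₁ ≡ -y₂, so the sum is O.
5P: O + (15, 2) = (15, 2) (identity).
6P: tangent at (15, 2): λ = (3·15² + 2)/(2·2) ≡ 14/4. 4⁻¹ ≡ 13 (mod 17), so λ ≡ 14·13 ≡ 12.
  x = λ² - 15 - 15 = 144 - 30 ≡ 12; y = λ·(15 - 12) - 2 ≡ 0. → (12, 0)
7P: (12, 0) + (15, 2). λ = (2 - 0)/(15 - 12) ≡ 2/3 mod 17. 3⁻¹ ≡ 6 (mod 17) since 3·6 = 18 ≡ 1, so λ ≡ 12.
  x = λ² - 12 - 15 = 144 - 27 ≡ 15; y = λ·(12 - 15) - 0 ≡ 15. → (15, 15)

(15, 15)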